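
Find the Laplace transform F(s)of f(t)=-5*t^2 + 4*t 4/s^2-10/s^3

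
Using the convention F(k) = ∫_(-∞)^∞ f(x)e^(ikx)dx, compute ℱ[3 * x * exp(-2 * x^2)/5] 3 * sqrt(2) * I * sqrt(pi) * k * exp(-k^2/8)/40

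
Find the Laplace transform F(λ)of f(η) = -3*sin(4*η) -12/(λ^2 + 16)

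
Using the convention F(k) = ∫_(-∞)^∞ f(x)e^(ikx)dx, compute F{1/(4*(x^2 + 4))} pi*exp(-2*Abs(k))/8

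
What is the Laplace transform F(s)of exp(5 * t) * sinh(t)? 1/((s - 5)^2 - 1)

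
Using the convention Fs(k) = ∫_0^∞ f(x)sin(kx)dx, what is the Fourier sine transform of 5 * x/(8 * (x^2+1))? 5 * pi * exp(-k)/16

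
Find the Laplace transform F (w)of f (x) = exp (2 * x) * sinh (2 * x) 2/ (w * (w - 4))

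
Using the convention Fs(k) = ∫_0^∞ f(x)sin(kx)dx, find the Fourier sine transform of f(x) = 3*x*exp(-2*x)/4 3*k/(k^2+4)^2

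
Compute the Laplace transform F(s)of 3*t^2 6/s^3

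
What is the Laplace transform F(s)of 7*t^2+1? 14/s^3+1/s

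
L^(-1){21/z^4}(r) 7*r^3/2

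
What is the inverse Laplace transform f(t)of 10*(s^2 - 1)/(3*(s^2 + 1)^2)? 10*t*cos(t)/3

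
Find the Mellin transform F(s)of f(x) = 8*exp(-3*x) 8*gamma(s)/3^s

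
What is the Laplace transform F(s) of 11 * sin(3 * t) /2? 33/(2 * (s^2 + 9) ) 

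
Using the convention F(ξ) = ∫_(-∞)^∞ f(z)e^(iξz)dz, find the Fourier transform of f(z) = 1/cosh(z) pi/cosh(pi*ξ/2)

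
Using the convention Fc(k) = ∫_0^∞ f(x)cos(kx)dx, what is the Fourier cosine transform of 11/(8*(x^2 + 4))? 11*pi*exp(-2*k)/32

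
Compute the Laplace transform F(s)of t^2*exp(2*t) 2/(s - 2)^3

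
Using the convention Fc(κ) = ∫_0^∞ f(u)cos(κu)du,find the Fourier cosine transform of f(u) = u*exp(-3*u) (9 - κ^2)/(κ^2 + 9)^2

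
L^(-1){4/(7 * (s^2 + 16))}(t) sin(4 * t)/7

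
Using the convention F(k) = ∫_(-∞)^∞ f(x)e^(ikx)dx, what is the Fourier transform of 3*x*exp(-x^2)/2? 3*I*sqrt(pi)*k*exp(-k^2/4)/4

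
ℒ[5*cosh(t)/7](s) 5*s/(7*(s^2-1))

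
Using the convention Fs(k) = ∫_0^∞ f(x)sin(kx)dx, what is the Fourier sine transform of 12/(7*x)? 6*pi/7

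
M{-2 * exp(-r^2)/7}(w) -gamma(w/2)/7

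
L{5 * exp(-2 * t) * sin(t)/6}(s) 5/(6 * ((s + 2)^2 + 1))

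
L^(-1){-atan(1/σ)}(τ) -sin(τ)/τ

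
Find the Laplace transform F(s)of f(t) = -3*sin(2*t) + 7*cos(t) 7*s/(s^2 + 1) - 6/(s^2 + 4)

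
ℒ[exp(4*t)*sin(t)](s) 1/((s - 4)^2 + 1)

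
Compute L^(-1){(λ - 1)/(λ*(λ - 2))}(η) exp(η)*cosh(η)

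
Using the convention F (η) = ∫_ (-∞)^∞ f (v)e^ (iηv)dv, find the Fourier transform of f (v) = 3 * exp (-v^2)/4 3 * sqrt (pi) * exp (-η^2/4)/4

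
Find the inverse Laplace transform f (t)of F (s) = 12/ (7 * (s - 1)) 12 * exp (t)/7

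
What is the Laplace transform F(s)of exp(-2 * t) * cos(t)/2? (s+2)/(2 * ((s+2)^2+1))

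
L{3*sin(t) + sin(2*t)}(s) 2/(s^2 + 4) + 3/(s^2 + 1)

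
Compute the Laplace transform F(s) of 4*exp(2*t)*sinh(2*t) 8/(s*(s - 4) ) 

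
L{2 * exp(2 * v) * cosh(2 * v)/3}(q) 2 * (q - 2)/(3 * q * (q - 4))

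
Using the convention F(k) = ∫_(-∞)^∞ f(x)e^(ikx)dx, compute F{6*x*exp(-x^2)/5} 3*I*sqrt(pi)*k*exp(-k^2/4)/5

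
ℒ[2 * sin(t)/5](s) 2/(5 * (s^2 + 1))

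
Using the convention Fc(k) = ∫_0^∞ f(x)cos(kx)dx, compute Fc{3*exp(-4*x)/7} 12/(7*(k^2 + 16))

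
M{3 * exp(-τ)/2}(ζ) 3 * gamma(ζ)/2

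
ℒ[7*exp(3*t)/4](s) 7/(4*(s - 3))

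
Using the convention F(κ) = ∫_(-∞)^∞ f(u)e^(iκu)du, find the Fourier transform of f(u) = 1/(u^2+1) pi*exp(-Abs(κ))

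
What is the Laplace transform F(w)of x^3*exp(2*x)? 6/(w - 2)^4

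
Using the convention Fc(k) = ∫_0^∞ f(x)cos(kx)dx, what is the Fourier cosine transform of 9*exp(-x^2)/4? 9*sqrt(pi)*exp(-k^2/4)/8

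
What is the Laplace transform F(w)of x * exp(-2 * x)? (w+2)^(-2)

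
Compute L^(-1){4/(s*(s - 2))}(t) 4*exp(t)*sinh(t)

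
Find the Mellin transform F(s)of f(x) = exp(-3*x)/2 gamma(s)/(2*3^s)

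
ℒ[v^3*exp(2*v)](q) 6/(q - 2)^4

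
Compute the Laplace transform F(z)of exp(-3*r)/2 1/(2*(z + 3))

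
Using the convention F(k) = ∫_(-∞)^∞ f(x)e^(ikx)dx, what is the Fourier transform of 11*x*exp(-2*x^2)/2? 11*sqrt(2)*I*sqrt(pi)*k*exp(-k^2/8)/16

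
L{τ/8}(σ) 1/(8 * σ^2)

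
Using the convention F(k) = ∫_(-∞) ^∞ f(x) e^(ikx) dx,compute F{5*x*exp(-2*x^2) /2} 5*sqrt(2)*I*sqrt(pi)*k*exp(-k^2/8) /16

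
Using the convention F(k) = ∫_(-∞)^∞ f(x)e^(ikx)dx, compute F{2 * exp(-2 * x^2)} sqrt(2) * sqrt(pi) * exp(-k^2/8)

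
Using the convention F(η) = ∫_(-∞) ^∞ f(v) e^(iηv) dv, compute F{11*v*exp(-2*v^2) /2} 11*sqrt(2)*I*sqrt(pi)*η*exp(-η^2/8) /16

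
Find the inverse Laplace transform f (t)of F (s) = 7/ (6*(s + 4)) 7*exp (-4*t)/6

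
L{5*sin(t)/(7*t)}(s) 5*atan(1/s)/7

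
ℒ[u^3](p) 6/p^4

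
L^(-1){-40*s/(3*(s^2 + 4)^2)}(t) -10*t*sin(2*t)/3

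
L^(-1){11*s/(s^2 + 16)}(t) 11*cos(4*t)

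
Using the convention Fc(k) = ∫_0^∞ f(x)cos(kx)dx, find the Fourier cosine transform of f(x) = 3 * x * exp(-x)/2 3 * (1 - k^2)/(2 * (k^2+1)^2)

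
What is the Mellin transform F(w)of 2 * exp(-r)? 2 * gamma(w)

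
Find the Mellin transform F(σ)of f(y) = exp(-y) gamma(σ)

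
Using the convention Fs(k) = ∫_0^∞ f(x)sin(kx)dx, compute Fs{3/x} 3*pi/2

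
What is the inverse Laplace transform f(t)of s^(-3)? t^2/2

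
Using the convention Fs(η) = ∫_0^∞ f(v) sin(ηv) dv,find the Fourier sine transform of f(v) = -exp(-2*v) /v -atan(η/2) 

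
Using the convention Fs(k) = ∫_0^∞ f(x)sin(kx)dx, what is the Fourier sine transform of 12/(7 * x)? 6 * pi/7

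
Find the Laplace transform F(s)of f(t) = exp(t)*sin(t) 1/((s - 1)^2+1)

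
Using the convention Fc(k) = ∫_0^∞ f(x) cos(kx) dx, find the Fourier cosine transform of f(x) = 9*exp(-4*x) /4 9/(k^2 + 16) 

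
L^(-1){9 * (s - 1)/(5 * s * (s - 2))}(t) 9 * exp(t) * cosh(t)/5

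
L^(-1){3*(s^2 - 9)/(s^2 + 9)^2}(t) 3*t*cos(3*t)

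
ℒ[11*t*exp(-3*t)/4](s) 11/(4*(s + 3)^2)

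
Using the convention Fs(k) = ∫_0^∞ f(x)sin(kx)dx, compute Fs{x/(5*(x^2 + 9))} pi*exp(-3*k)/10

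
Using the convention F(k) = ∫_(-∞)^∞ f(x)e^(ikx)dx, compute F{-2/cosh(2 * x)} -pi/cosh(pi * k/4)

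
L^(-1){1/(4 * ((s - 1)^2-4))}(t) exp(t) * sinh(2 * t)/8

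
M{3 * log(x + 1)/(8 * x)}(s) -3 * pi * csc(pi * s)/(8 * s - 8)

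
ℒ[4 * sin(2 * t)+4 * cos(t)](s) 8/(s^2+4)+4 * s/(s^2+1)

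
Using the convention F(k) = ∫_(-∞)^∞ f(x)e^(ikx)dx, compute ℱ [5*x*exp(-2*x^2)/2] 5*sqrt(2)*I*sqrt(pi)*k*exp(-k^2/8)/16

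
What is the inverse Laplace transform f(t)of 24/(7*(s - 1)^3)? 12*t^2*exp(t)/7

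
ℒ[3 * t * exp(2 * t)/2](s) 3/(2 * (s - 2)^2)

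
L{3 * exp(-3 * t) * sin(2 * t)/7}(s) 6/(7 * ((s + 3)^2 + 4))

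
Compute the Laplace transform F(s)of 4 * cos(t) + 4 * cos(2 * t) 4 * s/(s^2 + 1) + 4 * s/(s^2 + 4)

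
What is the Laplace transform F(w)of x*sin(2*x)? 4*w/(w^2 + 4)^2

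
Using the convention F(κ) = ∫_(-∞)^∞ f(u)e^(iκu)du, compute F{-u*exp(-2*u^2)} -sqrt(2)*I*sqrt(pi)*κ*exp(-κ^2/8)/8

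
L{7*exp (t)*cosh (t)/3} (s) 7*(s - 1)/ (3*s*(s - 2))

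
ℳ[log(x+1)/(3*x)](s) -pi*csc(pi*s)/(3*s - 3)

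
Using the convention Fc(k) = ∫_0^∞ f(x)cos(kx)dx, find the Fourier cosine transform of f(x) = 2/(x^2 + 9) pi*exp(-3*k)/3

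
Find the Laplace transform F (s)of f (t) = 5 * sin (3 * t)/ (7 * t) 5 * atan (3/s)/7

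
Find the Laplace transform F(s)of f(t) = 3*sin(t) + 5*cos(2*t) 3/(s^2 + 1) + 5*s/(s^2 + 4)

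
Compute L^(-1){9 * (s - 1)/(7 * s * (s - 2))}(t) 9 * exp(t) * cosh(t)/7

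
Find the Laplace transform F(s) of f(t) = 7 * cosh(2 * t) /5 7 * s/(5 * (s^2 - 4) ) 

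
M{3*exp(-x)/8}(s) 3*gamma(s)/8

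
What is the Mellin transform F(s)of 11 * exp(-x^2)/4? 11 * gamma(s/2)/8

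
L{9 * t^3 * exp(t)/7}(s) 54/(7 * (s - 1)^4)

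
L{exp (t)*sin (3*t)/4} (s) 3/ (4*( (s - 1)^2+9))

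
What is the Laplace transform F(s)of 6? 6/s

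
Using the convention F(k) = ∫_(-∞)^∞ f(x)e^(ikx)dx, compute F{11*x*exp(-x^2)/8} 11*I*sqrt(pi)*k*exp(-k^2/4)/16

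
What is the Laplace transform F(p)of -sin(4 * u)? -4/(p^2 + 16)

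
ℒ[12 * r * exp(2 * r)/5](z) 12/(5 * (z - 2)^2)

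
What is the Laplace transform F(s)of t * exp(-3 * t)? (s+3)^(-2)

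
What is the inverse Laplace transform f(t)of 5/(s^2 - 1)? 5 * sinh(t)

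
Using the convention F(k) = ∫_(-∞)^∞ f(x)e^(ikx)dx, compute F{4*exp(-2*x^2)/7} 2*sqrt(2)*sqrt(pi)*exp(-k^2/8)/7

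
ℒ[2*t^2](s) 4/s^3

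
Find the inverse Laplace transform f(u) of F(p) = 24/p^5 u^4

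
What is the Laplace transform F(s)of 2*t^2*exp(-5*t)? 4/(s+5)^3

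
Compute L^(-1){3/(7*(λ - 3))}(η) 3*exp(3*η)/7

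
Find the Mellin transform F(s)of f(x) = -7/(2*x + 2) -7*pi*csc(pi*s)/2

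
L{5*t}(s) 5/s^2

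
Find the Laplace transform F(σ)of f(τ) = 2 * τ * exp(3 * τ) 2/(σ - 3)^2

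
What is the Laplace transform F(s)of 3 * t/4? 3/(4 * s^2)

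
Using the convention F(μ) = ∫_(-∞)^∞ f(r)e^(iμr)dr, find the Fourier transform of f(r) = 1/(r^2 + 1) pi * exp(-Abs(μ))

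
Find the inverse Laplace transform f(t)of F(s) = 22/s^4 11*t^3/3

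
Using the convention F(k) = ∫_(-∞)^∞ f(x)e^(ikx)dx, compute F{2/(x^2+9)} 2 * pi * exp(-3 * Abs(k))/3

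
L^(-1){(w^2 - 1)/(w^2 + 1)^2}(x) x*cos(x)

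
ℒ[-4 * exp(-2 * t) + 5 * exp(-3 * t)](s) 5/(s + 3) - 4/(s + 2)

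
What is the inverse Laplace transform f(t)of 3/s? 3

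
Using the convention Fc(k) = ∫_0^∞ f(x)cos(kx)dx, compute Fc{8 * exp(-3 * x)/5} 24/(5 * (k^2 + 9))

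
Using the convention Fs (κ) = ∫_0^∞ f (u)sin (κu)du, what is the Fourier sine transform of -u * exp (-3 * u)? -6 * κ/ (κ^2 + 9)^2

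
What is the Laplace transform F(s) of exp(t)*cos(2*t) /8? (s - 1) /(8*((s - 1) ^2+4) ) 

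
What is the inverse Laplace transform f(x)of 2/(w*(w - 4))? exp(2*x)*sinh(2*x)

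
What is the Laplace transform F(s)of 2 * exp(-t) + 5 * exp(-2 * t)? 5/(s + 2) + 2/(s + 1)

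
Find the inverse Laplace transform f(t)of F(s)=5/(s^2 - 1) 5*sinh(t)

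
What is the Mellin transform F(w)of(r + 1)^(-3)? pi*(w - 2)*(w - 1)/(2*sin(pi*w))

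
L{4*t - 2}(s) 4/s^2-2/s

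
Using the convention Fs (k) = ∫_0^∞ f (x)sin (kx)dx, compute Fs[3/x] 3*pi/2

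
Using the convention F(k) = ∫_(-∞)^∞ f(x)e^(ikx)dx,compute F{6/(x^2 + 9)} 2*pi*exp(-3*Abs(k))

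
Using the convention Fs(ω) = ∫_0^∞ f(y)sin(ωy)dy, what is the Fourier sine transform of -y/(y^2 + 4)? -pi*exp(-2*ω)/2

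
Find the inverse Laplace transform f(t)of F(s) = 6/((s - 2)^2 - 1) 6 * exp(2 * t) * sinh(t)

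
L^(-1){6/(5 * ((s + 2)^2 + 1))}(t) 6 * exp(-2 * t) * sin(t)/5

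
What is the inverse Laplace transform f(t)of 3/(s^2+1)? 3*sin(t)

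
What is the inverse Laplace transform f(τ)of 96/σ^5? 4*τ^4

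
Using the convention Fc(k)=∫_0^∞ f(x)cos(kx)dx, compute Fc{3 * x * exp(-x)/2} 3 * (1 - k^2)/(2 * (k^2 + 1)^2)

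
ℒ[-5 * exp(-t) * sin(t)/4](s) -5/(4 * (s + 1)^2 + 4)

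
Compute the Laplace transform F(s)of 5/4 5/(4*s)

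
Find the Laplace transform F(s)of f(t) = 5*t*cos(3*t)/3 5*(s^2 - 9)/(3*(s^2+9)^2)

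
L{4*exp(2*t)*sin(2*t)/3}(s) 8/(3*((s - 2)^2+4))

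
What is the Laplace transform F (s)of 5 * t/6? 5/ (6 * s^2)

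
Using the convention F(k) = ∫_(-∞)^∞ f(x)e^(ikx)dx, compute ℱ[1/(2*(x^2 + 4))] pi*exp(-2*Abs(k))/4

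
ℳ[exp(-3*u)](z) gamma(z)/3^z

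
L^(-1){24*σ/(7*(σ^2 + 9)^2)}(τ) 4*τ*sin(3*τ)/7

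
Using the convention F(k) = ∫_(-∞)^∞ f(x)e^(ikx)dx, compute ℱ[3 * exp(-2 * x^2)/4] 3 * sqrt(2) * sqrt(pi) * exp(-k^2/8)/8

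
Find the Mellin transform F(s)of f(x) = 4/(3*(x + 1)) 4*pi*csc(pi*s)/3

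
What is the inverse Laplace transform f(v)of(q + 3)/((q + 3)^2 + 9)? exp(-3*v)*cos(3*v)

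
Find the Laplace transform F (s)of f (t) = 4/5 4/ (5*s)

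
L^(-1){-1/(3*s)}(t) -1/3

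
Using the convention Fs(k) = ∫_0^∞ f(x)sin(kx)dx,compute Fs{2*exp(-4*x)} 2*k/(k^2 + 16)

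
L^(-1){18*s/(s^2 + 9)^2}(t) 3*t*sin(3*t)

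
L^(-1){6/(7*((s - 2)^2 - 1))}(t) 6*exp(2*t)*sinh(t)/7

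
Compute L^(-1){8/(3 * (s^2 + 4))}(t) 4 * sin(2 * t)/3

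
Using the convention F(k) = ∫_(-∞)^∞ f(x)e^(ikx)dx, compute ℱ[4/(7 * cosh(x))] 4 * pi/(7 * cosh(pi * k/2))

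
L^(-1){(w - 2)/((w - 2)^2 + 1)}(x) exp(2*x)*cos(x)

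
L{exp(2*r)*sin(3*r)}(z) 3/((z - 2)^2 + 9)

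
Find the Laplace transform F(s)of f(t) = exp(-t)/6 1/(6*(s + 1))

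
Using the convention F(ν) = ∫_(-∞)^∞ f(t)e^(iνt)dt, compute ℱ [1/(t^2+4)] pi * exp(-2 * Abs(ν))/2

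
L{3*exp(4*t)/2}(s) 3/(2*(s - 4))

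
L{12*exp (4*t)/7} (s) 12/ (7*(s - 4))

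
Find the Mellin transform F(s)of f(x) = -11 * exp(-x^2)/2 -11 * gamma(s/2)/4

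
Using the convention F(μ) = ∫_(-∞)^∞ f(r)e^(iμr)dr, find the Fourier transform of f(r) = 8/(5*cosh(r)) 8*pi/(5*cosh(pi*μ/2))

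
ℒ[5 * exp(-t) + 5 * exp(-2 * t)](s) 5/(s + 2) + 5/(s + 1)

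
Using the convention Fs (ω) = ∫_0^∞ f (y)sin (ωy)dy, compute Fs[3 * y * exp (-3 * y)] 18 * ω/ (ω^2 + 9)^2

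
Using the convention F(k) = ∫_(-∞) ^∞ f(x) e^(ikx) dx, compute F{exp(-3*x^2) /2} sqrt(3)*sqrt(pi)*exp(-k^2/12) /6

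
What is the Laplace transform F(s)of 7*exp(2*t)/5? 7/(5*(s - 2))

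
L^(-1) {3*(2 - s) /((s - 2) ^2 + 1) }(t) -3*exp(2*t)*cos(t) 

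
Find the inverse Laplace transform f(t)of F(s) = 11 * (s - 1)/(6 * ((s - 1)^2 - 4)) 11 * exp(t) * cosh(2 * t)/6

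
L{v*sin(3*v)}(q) 6*q/(q^2 + 9)^2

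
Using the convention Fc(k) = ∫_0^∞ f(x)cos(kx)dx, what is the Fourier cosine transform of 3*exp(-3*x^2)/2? sqrt(3)*sqrt(pi)*exp(-k^2/12)/4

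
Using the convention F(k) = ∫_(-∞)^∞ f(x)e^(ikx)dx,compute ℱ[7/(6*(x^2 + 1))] 7*pi*exp(-Abs(k))/6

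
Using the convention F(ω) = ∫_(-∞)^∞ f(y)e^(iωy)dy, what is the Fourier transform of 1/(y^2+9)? pi * exp(-3 * Abs(ω))/3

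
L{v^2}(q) 2/q^3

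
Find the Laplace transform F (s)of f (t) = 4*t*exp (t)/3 4/ (3*(s - 1)^2)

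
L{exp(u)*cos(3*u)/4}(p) (p - 1)/(4*((p - 1)^2 + 9))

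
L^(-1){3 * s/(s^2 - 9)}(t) 3 * cosh(3 * t)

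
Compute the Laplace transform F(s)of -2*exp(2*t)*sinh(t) -2/((s - 2)^2 - 1)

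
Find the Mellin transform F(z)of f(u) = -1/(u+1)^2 pi * (z - 1)/sin(pi * z)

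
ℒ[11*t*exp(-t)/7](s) 11/(7*(s + 1)^2)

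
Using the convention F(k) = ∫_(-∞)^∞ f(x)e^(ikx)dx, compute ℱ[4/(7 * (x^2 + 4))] 2 * pi * exp(-2 * Abs(k))/7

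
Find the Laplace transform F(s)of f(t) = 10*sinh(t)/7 10/(7*(s^2 - 1))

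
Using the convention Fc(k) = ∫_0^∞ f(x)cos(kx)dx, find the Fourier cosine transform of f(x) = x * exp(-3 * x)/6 (9 - k^2)/(6 * (k^2 + 9)^2)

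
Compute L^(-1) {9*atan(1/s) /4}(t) 9*sin(t) /(4*t) 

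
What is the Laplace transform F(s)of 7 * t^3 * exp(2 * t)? 42/(s - 2)^4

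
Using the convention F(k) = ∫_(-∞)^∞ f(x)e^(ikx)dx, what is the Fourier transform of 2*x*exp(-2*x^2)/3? sqrt(2)*I*sqrt(pi)*k*exp(-k^2/8)/12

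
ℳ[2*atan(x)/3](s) -pi*sec(pi*s/2)/(3*s)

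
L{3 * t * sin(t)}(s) 6 * s/(s^2 + 1)^2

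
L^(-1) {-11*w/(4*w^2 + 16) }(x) -11*cos(2*x) /4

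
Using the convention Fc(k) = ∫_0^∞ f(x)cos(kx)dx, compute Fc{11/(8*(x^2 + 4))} 11*pi*exp(-2*k)/32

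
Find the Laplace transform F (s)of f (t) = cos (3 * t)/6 s/ (6 * (s^2 + 9))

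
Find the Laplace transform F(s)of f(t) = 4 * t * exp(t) 4/(s - 1)^2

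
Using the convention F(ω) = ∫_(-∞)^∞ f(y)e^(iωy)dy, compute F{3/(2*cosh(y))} 3*pi/(2*cosh(pi*ω/2))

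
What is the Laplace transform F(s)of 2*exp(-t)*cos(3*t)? 2*(s + 1)/((s + 1)^2 + 9)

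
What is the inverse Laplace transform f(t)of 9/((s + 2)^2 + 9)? 3*exp(-2*t)*sin(3*t)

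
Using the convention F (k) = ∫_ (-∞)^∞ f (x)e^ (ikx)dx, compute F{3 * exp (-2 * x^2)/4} 3 * sqrt (2) * sqrt (pi) * exp (-k^2/8)/8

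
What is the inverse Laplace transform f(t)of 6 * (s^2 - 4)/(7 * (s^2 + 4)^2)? 6 * t * cos(2 * t)/7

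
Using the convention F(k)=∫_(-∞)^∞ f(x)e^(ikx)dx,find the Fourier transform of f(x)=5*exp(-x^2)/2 5*sqrt(pi)*exp(-k^2/4)/2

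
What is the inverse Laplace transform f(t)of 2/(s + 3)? 2*exp(-3*t)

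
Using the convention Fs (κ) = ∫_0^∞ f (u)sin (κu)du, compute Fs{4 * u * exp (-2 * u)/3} 16 * κ/ (3 * (κ^2 + 4)^2)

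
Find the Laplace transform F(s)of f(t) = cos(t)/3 s/(3 * (s^2 + 1))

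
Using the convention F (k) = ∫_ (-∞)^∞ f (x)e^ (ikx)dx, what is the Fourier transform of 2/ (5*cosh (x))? 2*pi/ (5*cosh (pi*k/2))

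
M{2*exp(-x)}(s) 2*gamma(s)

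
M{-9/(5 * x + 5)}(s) -9 * pi * csc(pi * s)/5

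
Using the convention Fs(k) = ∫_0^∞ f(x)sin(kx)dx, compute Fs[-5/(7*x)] -5*pi/14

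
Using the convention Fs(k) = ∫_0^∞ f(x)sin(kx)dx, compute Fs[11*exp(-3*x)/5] 11*k/(5*(k^2 + 9))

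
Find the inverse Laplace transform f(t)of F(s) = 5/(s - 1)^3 5*t^2*exp(t)/2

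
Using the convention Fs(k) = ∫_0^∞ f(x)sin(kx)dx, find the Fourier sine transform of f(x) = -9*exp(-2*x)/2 -9*k/(2*k^2+8)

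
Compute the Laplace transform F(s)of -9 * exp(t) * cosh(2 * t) 9 * (1 - s)/((s - 1)^2 - 4)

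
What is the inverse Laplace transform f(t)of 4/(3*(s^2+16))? sin(4*t)/3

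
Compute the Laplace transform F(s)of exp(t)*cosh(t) (s - 1)/(s*(s - 2))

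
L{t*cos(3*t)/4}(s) (s^2 - 9)/(4*(s^2 + 9)^2)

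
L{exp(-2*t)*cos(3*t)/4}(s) (s + 2)/(4*((s + 2)^2 + 9))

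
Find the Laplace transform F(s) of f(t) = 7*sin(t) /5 7/(5*(s^2 + 1) ) 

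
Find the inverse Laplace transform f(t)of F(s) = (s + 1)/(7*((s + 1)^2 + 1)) exp(-t)*cos(t)/7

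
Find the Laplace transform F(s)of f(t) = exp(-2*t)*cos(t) (s + 2)/((s + 2)^2 + 1)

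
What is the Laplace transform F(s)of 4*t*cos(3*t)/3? 4*(s^2 - 9)/(3*(s^2 + 9)^2)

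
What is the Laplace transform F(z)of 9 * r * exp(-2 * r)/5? 9/(5 * (z + 2)^2)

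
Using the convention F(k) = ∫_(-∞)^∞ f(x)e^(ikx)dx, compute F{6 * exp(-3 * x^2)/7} 2 * sqrt(3) * sqrt(pi) * exp(-k^2/12)/7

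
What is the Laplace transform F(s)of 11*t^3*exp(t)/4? 33/(2*(s - 1)^4)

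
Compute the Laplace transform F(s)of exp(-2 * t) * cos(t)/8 (s+2)/(8 * ((s+2)^2+1))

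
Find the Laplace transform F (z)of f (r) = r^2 2/z^3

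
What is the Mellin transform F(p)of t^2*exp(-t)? gamma(p+2)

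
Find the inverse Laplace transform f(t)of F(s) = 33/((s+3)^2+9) 11 * exp(-3 * t) * sin(3 * t)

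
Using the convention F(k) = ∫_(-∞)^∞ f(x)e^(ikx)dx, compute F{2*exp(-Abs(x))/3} 4/(3*(k^2 + 1))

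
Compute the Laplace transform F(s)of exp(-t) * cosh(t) (s + 1)/(s * (s + 2))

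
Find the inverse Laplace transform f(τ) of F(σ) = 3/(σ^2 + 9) sin(3*τ) 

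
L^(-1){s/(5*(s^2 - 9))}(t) cosh(3*t)/5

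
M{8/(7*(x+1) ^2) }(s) -8*pi*(s - 1) /(7*sin(pi*s) ) 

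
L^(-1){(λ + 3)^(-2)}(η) η*exp(-3*η)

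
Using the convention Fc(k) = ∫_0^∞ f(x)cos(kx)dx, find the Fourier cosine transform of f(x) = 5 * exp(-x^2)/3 5 * sqrt(pi) * exp(-k^2/4)/6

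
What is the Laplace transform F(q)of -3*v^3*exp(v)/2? -9/(q - 1)^4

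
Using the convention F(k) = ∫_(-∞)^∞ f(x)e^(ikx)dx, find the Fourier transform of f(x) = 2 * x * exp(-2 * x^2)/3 sqrt(2) * I * sqrt(pi) * k * exp(-k^2/8)/12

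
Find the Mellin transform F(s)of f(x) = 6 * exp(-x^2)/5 3 * gamma(s/2)/5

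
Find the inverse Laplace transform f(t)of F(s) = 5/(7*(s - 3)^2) 5*t*exp(3*t)/7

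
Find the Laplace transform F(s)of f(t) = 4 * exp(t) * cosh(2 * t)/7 4 * (s - 1)/(7 * ((s - 1)^2 - 4))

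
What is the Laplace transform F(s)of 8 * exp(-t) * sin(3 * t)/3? 8/((s+1)^2+9)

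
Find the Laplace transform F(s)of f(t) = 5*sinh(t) 5/(s^2 - 1)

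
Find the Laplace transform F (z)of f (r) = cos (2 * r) z/ (z^2+4)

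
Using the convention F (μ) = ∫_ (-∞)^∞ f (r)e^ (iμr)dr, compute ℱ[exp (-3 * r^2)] sqrt (3) * sqrt (pi) * exp (-μ^2/12)/3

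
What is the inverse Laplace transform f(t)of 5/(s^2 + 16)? 5 * sin(4 * t)/4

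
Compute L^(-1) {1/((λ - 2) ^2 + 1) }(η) exp(2*η)*sin(η) 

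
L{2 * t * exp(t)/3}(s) 2/(3 * (s - 1)^2)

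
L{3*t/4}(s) 3/(4*s^2) 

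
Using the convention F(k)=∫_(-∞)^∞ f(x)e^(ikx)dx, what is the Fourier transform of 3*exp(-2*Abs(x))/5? 12/(5*(k^2 + 4))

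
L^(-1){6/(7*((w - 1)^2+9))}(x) 2*exp(x)*sin(3*x)/7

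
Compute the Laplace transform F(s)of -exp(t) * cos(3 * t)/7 (1 - s)/(7 * ((s - 1)^2 + 9))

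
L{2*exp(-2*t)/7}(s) 2/(7*(s + 2))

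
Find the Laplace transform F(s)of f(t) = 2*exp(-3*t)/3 2/(3*(s + 3))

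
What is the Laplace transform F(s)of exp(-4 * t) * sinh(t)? 1/((s + 4)^2 - 1)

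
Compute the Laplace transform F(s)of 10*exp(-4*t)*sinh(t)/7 10/(7*((s + 4)^2 - 1))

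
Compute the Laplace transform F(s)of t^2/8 1/(4*s^3)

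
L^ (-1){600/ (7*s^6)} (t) 5*t^5/7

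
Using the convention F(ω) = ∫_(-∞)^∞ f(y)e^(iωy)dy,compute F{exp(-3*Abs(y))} 6/(ω^2+9)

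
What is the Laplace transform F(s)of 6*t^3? 36/s^4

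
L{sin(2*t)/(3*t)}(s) atan(2/s)/3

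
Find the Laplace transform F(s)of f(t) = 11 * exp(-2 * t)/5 11/(5 * (s + 2))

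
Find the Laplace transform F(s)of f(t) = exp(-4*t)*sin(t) 1/((s + 4)^2 + 1)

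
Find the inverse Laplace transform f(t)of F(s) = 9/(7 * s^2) 9 * t/7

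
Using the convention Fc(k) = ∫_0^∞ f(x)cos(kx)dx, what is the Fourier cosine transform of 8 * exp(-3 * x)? 24/(k^2 + 9)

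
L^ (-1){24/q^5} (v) v^4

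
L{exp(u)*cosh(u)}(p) (p - 1)/(p*(p - 2))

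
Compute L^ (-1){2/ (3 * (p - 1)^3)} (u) u^2 * exp (u)/3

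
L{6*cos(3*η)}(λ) 6*λ/(λ^2 + 9)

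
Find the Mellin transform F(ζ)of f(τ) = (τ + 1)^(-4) gamma(ζ)*gamma(4 - ζ)/6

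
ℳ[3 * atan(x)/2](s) -3 * pi * sec(pi * s/2)/(4 * s)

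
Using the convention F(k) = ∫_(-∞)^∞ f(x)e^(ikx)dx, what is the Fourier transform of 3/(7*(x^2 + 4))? 3*pi*exp(-2*Abs(k))/14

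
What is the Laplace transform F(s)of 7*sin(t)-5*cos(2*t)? 7/(s^2 + 1)-5*s/(s^2 + 4)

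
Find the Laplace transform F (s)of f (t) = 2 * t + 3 2/s^2 + 3/s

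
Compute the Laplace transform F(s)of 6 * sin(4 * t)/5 24/(5 * (s^2 + 16))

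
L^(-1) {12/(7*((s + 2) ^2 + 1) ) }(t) 12*exp(-2*t)*sin(t) /7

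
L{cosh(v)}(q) q/(q^2-1)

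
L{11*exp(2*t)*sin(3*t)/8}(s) 33/(8*((s - 2)^2+9))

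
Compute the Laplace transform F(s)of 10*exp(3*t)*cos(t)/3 10*(s - 3)/(3*((s - 3)^2 + 1))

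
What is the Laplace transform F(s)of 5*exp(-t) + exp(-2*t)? 1/(s + 2) + 5/(s + 1)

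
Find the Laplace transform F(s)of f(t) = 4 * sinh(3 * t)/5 12/(5 * (s^2 - 9))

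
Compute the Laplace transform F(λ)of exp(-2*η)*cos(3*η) (λ + 2)/((λ + 2)^2 + 9)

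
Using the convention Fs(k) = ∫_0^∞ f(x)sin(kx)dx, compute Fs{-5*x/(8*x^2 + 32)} -5*pi*exp(-2*k)/16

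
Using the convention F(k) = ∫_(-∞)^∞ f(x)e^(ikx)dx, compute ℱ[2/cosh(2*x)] pi/cosh(pi*k/4)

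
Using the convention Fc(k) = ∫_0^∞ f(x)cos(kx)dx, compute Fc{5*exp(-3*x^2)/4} 5*sqrt(3)*sqrt(pi)*exp(-k^2/12)/24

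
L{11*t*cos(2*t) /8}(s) 11*(s^2 - 4) /(8*(s^2 + 4) ^2) 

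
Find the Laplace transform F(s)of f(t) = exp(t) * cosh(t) (s - 1)/(s * (s - 2))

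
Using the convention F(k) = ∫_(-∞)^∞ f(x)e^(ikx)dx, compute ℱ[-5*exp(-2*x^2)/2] -5*sqrt(2)*sqrt(pi)*exp(-k^2/8)/4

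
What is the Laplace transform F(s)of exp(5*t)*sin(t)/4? 1/(4*((s - 5)^2 + 1))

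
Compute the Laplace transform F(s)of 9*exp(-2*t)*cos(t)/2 9*(s + 2)/(2*((s + 2)^2 + 1))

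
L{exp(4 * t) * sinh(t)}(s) 1/((s - 4)^2 - 1)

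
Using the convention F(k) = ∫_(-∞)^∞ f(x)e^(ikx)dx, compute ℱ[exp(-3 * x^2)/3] sqrt(3) * sqrt(pi) * exp(-k^2/12)/9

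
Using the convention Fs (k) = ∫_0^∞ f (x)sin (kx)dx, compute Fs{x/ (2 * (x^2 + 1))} pi * exp (-k)/4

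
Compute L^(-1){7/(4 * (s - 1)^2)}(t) 7 * t * exp(t)/4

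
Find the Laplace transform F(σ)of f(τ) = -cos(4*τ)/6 -σ/(6*σ^2 + 96)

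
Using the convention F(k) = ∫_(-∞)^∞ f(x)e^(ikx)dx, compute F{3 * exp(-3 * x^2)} sqrt(3) * sqrt(pi) * exp(-k^2/12)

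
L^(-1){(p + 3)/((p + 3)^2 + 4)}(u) exp(-3*u)*cos(2*u)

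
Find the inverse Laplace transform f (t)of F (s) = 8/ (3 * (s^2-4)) 4 * sinh (2 * t)/3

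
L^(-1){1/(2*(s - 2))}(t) exp(2*t)/2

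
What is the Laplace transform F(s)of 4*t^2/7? 8/(7*s^3)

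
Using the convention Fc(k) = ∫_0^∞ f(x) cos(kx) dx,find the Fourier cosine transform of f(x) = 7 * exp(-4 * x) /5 28/(5 * (k^2 + 16) ) 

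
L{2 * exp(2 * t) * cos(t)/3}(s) 2 * (s - 2)/(3 * ((s - 2)^2 + 1))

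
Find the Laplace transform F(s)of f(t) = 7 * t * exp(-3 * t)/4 7/(4 * (s+3)^2)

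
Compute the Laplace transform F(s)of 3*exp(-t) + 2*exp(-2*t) 2/(s + 2) + 3/(s + 1)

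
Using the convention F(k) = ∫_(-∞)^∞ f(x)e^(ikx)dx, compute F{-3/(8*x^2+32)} -3*pi*exp(-2*Abs(k))/16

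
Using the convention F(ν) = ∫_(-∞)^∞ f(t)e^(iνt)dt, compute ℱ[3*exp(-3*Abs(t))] 18/(ν^2 + 9)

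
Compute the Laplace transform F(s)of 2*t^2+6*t 6/s^2+4/s^3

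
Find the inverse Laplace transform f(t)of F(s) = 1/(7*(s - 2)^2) t*exp(2*t)/7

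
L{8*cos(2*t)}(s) 8*s/(s^2 + 4)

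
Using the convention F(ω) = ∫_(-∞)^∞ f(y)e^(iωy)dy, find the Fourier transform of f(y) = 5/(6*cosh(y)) 5*pi/(6*cosh(pi*ω/2))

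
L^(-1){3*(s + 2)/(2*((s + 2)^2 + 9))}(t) 3*exp(-2*t)*cos(3*t)/2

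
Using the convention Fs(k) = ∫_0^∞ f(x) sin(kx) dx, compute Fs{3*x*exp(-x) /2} 3*k/(k^2 + 1) ^2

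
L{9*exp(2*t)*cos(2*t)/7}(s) 9*(s - 2)/(7*((s - 2)^2 + 4))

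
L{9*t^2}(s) 18/s^3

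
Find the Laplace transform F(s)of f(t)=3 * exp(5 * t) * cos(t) 3 * (s - 5)/((s - 5)^2 + 1)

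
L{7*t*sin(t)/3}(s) 14*s/(3*(s^2 + 1)^2)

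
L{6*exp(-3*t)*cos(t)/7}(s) 6*(s + 3)/(7*((s + 3)^2 + 1))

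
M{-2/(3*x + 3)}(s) -2*pi*csc(pi*s)/3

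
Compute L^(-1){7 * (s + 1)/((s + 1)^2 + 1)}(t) 7 * exp(-t) * cos(t)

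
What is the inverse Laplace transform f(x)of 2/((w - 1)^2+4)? exp(x) * sin(2 * x)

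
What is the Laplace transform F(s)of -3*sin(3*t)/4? -9/(4*s^2 + 36)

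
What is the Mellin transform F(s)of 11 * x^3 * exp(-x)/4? 11 * gamma(s + 3)/4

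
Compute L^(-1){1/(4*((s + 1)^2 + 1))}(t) exp(-t)*sin(t)/4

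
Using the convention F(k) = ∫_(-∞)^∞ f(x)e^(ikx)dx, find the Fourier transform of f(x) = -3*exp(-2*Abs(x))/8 -3/(2*k^2 + 8)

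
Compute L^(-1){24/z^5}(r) r^4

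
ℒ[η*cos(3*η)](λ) (λ^2 - 9)/(λ^2 + 9)^2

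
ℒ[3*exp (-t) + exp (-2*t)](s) 3/ (s + 1) + 1/ (s + 2)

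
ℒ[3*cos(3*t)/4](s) 3*s/(4*(s^2 + 9))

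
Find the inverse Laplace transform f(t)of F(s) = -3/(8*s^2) -3*t/8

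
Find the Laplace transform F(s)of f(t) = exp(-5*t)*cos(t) (s+5)/((s+5)^2+1)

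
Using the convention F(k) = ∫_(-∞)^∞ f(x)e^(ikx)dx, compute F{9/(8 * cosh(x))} 9 * pi/(8 * cosh(pi * k/2))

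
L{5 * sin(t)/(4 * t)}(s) 5 * atan(1/s)/4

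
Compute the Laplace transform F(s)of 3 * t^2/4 3/(2 * s^3)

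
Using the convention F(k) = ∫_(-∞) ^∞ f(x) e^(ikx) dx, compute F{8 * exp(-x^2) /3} 8 * sqrt(pi) * exp(-k^2/4) /3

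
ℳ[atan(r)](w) -pi*sec(pi*w/2)/(2*w)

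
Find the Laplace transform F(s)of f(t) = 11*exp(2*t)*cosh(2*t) 11*(s - 2)/(s*(s - 4))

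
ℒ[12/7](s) 12/(7 * s) 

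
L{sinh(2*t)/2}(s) 1/(s^2-4)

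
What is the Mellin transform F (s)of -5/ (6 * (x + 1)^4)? 5 * pi * (s - 3) * (s - 2) * (s - 1)/ (36 * sin (pi * s))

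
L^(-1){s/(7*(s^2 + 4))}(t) cos(2*t)/7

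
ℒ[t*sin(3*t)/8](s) 3*s/(4*(s^2+9)^2)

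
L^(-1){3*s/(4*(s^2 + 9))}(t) 3*cos(3*t)/4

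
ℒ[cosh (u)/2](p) p/ (2*(p^2 - 1))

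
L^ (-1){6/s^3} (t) 3*t^2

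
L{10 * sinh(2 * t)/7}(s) 20/(7 * (s^2 - 4))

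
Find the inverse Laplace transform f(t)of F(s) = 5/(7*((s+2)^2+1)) 5*exp(-2*t)*sin(t)/7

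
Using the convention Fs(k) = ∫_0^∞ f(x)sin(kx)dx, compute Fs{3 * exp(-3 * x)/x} 3 * atan(k/3)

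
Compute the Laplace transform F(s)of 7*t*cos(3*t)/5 7*(s^2 - 9)/(5*(s^2 + 9)^2)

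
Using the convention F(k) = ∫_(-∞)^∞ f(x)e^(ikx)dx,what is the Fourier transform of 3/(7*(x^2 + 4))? 3*pi*exp(-2*Abs(k))/14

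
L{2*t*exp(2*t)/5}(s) 2/(5*(s - 2)^2)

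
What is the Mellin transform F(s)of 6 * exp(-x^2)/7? 3 * gamma(s/2)/7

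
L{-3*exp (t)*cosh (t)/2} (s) 3*(1 - s)/ (2*s*(s - 2))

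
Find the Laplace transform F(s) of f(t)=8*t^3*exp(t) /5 48/(5*(s - 1) ^4) 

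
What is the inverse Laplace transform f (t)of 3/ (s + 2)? 3 * exp (-2 * t)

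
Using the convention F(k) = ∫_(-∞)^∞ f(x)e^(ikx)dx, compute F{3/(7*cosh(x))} 3*pi/(7*cosh(pi*k/2))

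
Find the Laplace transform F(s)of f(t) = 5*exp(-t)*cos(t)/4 5*(s + 1)/(4*((s + 1)^2 + 1))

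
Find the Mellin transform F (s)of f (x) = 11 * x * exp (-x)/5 11 * gamma (s+1)/5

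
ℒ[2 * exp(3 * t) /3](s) 2/(3 * (s - 3) ) 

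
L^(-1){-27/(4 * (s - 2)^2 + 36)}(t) -9 * exp(2 * t) * sin(3 * t)/4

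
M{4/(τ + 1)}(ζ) 4*pi*csc(pi*ζ)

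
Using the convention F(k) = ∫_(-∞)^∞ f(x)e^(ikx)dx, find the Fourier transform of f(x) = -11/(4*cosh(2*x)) -11*pi/(8*cosh(pi*k/4))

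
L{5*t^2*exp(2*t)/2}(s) 5/(s - 2)^3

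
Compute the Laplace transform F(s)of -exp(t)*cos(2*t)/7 (1 - s)/(7*((s - 1)^2 + 4))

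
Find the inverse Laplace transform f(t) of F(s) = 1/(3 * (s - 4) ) exp(4 * t) /3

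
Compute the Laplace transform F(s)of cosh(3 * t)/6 s/(6 * (s^2 - 9))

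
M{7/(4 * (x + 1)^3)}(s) 7 * pi * (s - 2) * (s - 1)/(8 * sin(pi * s))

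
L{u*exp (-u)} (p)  (p + 1)^ (-2)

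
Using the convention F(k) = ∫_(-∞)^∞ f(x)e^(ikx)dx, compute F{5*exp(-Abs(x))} 10/(k^2 + 1)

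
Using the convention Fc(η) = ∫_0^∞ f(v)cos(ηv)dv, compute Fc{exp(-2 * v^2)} sqrt(2) * sqrt(pi) * exp(-η^2/8)/4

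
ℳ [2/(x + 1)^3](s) gamma(s)*gamma(3 - s)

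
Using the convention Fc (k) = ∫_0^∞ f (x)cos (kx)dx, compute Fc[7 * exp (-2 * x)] 14/ (k^2 + 4)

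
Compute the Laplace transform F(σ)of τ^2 2/σ^3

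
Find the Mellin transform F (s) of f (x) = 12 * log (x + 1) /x -12 * pi * csc (pi * s) / (s - 1) 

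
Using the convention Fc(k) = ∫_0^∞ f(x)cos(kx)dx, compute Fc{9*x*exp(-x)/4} 9*(1 - k^2)/(4*(k^2 + 1)^2)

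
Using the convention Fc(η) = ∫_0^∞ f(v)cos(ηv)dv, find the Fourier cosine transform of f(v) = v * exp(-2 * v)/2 (4 - η^2)/(2 * (η^2+4)^2)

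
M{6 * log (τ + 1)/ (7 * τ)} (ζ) -6 * pi * csc (pi * ζ)/ (7 * ζ - 7)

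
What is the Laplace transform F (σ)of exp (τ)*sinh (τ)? 1/ (σ*(σ - 2))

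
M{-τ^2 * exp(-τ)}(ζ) -gamma(ζ + 2)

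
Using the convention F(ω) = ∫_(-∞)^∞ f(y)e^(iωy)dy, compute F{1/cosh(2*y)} pi/(2*cosh(pi*ω/4))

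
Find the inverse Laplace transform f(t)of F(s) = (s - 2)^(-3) t^2*exp(2*t)/2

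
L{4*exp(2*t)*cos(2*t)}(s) 4*(s - 2)/((s - 2)^2 + 4)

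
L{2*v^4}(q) 48/q^5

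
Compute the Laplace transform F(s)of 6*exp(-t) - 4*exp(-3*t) 6/(s + 1) - 4/(s + 3)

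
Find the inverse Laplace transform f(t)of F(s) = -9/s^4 -3*t^3/2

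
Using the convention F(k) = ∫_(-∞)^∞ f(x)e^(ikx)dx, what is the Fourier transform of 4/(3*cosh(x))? 4*pi/(3*cosh(pi*k/2))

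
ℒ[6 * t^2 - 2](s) 12/s^3 - 2/s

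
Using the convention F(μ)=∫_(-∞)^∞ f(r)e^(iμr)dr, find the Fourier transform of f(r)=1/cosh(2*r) pi/(2*cosh(pi*μ/4))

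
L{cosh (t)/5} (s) s/ (5 * (s^2 - 1))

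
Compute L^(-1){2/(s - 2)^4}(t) t^3 * exp(2 * t)/3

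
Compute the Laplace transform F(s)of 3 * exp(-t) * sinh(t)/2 3/(2 * s * (s + 2))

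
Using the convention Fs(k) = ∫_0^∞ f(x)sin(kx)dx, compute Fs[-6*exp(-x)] -6*k/(k^2 + 1)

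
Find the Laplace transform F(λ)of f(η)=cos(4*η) λ/(λ^2 + 16)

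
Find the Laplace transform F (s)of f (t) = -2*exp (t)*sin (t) -2/ ( (s - 1)^2+1)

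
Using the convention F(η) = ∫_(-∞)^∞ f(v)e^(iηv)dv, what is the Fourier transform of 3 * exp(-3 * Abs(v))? 18/(η^2 + 9)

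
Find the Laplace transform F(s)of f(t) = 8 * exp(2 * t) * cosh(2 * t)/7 8 * (s - 2)/(7 * s * (s - 4))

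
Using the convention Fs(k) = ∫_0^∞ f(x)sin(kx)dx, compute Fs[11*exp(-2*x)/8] 11*k/(8*(k^2 + 4))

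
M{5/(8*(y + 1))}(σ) 5*pi*csc(pi*σ)/8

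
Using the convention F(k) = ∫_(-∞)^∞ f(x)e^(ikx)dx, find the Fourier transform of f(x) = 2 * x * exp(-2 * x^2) sqrt(2) * I * sqrt(pi) * k * exp(-k^2/8)/4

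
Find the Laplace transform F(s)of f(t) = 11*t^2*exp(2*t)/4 11/(2*(s - 2)^3)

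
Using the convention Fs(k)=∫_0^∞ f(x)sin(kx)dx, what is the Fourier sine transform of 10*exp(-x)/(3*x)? 10*atan(k)/3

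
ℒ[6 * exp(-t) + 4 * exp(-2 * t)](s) 6/(s + 1) + 4/(s + 2)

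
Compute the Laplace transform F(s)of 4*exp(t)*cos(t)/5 4*(s - 1)/(5*((s - 1)^2 + 1))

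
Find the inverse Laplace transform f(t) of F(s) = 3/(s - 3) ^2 3 * t * exp(3 * t) 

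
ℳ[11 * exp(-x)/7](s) 11 * gamma(s)/7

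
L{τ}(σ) σ^(-2)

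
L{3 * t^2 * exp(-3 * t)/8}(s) 3/(4 * (s + 3)^3)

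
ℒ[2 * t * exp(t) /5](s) 2/(5 * (s - 1) ^2) 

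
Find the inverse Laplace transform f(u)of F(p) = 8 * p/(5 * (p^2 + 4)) 8 * cos(2 * u)/5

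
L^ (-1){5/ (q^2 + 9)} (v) 5 * sin (3 * v)/3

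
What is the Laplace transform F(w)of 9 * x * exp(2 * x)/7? 9/(7 * (w - 2)^2)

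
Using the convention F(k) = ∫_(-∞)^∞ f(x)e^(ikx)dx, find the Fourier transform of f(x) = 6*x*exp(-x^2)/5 3*I*sqrt(pi)*k*exp(-k^2/4)/5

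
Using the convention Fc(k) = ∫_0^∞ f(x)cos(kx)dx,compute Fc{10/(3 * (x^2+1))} 5 * pi * exp(-k)/3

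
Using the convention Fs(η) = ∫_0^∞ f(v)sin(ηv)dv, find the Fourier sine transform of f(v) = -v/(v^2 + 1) -pi*exp(-η)/2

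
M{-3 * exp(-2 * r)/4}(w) -3 * gamma(w)/(4 * 2^w)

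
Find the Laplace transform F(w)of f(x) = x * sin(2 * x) 4 * w/(w^2 + 4)^2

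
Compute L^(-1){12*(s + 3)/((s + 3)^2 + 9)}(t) 12*exp(-3*t)*cos(3*t)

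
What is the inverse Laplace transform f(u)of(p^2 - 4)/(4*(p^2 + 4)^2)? u*cos(2*u)/4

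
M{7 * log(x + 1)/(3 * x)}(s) -7 * pi * csc(pi * s)/(3 * s - 3)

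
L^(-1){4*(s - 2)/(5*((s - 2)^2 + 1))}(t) 4*exp(2*t)*cos(t)/5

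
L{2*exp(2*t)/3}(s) 2/(3*(s - 2))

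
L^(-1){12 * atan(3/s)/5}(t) 12 * sin(3 * t)/(5 * t)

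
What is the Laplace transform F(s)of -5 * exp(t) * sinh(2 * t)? -10/((s - 1)^2 - 4)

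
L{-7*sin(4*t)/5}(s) -28/(5*s^2+80)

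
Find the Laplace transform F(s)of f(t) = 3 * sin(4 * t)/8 3/(2 * (s^2+16))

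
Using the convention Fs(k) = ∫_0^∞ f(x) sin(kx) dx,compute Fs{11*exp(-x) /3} 11*k/(3*(k^2+1) ) 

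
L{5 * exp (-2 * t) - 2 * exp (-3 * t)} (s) 5/ (s+2) - 2/ (s+3)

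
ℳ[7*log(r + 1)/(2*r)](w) -7*pi*csc(pi*w)/(2*w - 2)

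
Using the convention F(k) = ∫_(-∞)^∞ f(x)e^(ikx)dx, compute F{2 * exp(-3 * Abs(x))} 12/(k^2 + 9)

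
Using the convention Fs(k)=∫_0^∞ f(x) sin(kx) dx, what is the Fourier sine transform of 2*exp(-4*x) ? 2*k/(k^2 + 16) 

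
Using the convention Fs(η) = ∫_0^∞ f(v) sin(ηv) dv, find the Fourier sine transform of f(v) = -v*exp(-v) -2*η/(η^2+1) ^2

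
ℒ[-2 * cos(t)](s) -2 * s/(s^2 + 1)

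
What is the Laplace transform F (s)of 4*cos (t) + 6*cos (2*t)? 6*s/ (s^2 + 4) + 4*s/ (s^2 + 1)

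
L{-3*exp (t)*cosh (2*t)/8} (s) 3*(1 - s)/ (8*( (s - 1)^2-4))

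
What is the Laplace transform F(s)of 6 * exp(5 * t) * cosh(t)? 6 * (s - 5)/((s - 5)^2 - 1)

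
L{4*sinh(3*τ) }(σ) 12/(σ^2 - 9) 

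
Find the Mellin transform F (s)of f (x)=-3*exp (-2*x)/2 -3*gamma (s)/ (2*2^s)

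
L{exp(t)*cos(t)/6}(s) (s - 1)/(6*((s - 1)^2 + 1))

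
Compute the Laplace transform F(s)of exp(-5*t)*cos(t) (s + 5)/((s + 5)^2 + 1)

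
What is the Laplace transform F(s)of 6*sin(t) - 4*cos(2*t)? 6/(s^2 + 1) - 4*s/(s^2 + 4)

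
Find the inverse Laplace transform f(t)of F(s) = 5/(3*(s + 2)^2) 5*t*exp(-2*t)/3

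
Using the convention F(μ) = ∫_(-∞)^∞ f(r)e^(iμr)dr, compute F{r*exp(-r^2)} I*sqrt(pi)*μ*exp(-μ^2/4)/2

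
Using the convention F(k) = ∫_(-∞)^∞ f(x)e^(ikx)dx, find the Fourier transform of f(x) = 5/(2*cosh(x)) 5*pi/(2*cosh(pi*k/2))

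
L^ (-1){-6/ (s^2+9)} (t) -2*sin (3*t)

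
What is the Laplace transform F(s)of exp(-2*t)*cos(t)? (s + 2)/((s + 2)^2 + 1)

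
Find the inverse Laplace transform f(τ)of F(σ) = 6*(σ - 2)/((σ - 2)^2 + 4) 6*exp(2*τ)*cos(2*τ)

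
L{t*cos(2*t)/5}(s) (s^2 - 4)/(5*(s^2+4)^2)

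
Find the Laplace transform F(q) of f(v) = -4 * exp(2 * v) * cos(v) 4 * (2 - q) /((q - 2) ^2 + 1) 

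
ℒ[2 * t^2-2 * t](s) 4/s^3-2/s^2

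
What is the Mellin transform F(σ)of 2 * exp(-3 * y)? 2 * gamma(σ)/3^σ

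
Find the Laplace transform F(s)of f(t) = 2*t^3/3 4/s^4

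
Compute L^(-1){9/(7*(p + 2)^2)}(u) 9*u*exp(-2*u)/7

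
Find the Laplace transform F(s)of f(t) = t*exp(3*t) (s - 3)^(-2)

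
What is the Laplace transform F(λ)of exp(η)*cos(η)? (λ - 1)/((λ - 1)^2 + 1)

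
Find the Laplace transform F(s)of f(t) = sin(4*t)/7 4/(7*(s^2+16))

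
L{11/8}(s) 11/(8 * s)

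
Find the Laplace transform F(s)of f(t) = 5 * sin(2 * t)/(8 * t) 5 * atan(2/s)/8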